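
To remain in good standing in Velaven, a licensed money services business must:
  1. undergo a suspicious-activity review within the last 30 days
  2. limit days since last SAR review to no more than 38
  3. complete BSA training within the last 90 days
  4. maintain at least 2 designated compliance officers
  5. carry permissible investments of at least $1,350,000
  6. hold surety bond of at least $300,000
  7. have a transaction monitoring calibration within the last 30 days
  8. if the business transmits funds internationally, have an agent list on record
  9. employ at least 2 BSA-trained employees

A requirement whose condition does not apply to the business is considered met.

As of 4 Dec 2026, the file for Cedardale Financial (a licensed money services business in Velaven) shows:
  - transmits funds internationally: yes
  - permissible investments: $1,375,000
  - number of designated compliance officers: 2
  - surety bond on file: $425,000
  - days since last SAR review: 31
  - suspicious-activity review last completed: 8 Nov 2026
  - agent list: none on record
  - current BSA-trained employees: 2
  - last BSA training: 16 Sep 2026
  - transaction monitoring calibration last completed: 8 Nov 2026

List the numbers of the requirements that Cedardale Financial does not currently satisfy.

1. suspicious-activity review 26 days ago vs limit 30 → met
2. days since last SAR review 31 ≤ 38 → met
3. BSA training 79 days ago vs limit 90 → met
4. designated compliance officers 2 ≥ 2 → met
5. permissible investments $1,375,000 ≥ $1,350,000 → met
6. surety bond $425,000 ≥ $300,000 → met
7. transaction monitoring calibration 26 days ago vs limit 30 → met
8. condition 'transmits funds internationally' holds; agent list absent → not met
9. BSA-trained employees 2 ≥ 2 → met
Not met: 8

8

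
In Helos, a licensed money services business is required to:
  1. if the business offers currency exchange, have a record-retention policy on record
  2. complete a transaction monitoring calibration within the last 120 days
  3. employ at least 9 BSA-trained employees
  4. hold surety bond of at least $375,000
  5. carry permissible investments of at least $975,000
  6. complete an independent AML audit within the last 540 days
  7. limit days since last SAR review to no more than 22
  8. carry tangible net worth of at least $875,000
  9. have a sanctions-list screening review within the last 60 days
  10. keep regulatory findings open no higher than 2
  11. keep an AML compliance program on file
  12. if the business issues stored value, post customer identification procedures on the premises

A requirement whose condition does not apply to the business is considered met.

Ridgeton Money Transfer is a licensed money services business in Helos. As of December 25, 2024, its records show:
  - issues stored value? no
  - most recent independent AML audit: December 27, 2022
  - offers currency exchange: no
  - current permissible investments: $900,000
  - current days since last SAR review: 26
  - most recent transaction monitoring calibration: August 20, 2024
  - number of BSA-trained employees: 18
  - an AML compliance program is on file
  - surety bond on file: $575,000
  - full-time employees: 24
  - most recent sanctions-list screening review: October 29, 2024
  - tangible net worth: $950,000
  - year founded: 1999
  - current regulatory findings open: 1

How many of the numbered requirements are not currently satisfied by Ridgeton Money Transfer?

4

1. condition 'offers currency exchange' does not hold → requirement n/a → met
2. transaction monitoring calibration 127 days ago vs limit 120 → not met
3. BSA-trained employees 18 ≥ 9 → met
4. surety bond $575,000 ≥ $375,000 → met
5. permissible investments $900,000 < $975,000 → not met
6. independent AML audit 729 days ago vs limit 540 → not met
7. days since last SAR review 26 > 22 → not met
8. tangible net worth $950,000 ≥ $875,000 → met
9. sanctions-list screening review 57 days ago vs limit 60 → met
10. regulatory findings open 1 ≤ 2 → met
11. AML compliance program present → met
12. condition 'issues stored value' does not hold → requirement n/a → met
Not met: 4 of 12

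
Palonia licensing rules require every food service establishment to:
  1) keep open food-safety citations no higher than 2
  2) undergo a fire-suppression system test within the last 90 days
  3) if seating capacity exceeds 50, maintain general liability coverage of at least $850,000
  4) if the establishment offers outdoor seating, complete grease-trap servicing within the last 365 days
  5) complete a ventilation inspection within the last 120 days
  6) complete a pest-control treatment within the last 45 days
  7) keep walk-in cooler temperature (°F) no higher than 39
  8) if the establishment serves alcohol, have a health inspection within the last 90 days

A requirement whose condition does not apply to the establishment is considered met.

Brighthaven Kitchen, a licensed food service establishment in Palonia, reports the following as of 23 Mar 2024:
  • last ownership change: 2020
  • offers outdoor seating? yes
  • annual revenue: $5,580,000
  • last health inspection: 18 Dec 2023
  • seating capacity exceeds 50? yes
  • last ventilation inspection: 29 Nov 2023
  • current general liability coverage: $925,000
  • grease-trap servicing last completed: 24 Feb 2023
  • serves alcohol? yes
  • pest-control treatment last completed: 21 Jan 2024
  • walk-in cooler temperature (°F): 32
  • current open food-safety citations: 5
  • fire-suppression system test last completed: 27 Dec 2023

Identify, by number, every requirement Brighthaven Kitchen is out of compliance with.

1. open food-safety citations 5 > 2 → not met
2. fire-suppression system test 87 days ago vs limit 90 → met
3. condition 'seating capacity exceeds 50' holds; general liability coverage $925,000 ≥ $850,000 → met
4. condition 'offers outdoor seating' holds; grease-trap servicing 393 days ago vs limit 365 → not met
5. ventilation inspection 115 days ago vs limit 120 → met
6. pest-control treatment 62 days ago vs limit 45 → not met
7. walk-in cooler temperature (°F) 32 ≤ 39 → met
8. condition 'serves alcohol' holds; health inspection 96 days ago vs limit 90 → not met
Not met: 1, 4, 6, 8

1, 4, 6, 8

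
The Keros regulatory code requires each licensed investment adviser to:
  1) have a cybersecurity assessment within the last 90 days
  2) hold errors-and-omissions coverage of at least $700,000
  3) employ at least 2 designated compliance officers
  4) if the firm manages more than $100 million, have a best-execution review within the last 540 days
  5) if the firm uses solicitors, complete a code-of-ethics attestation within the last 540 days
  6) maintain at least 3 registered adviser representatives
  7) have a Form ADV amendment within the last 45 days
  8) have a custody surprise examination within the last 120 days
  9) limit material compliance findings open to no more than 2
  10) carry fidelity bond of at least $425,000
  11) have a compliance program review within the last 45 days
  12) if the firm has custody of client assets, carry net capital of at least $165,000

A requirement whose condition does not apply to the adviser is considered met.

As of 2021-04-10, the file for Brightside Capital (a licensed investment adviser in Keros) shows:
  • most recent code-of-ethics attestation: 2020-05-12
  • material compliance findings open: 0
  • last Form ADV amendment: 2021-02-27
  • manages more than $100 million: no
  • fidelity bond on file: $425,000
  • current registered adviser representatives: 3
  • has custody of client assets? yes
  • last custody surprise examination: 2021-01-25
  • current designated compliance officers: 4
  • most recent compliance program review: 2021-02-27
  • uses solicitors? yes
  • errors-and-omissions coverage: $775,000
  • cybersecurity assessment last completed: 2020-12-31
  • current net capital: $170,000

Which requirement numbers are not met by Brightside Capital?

1. cybersecurity assessment 100 days ago vs limit 90 → not met
2. errors-and-omissions coverage $775,000 ≥ $700,000 → met
3. designated compliance officers 4 ≥ 2 → met
4. condition 'manages more than $100 million' does not hold → requirement n/a → met
5. condition 'uses solicitors' holds; code-of-ethics attestation 333 days ago vs limit 540 → met
6. registered adviser representatives 3 ≥ 3 → met
7. Form ADV amendment 42 days ago vs limit 45 → met
8. custody surprise examination 75 days ago vs limit 120 → met
9. material compliance findings open 0 ≤ 2 → met
10. fidelity bond $425,000 ≥ $425,000 → met
11. compliance program review 42 days ago vs limit 45 → met
12. condition 'has custody of client assets' holds; net capital $170,000 ≥ $165,000 → met
Not met: 1

1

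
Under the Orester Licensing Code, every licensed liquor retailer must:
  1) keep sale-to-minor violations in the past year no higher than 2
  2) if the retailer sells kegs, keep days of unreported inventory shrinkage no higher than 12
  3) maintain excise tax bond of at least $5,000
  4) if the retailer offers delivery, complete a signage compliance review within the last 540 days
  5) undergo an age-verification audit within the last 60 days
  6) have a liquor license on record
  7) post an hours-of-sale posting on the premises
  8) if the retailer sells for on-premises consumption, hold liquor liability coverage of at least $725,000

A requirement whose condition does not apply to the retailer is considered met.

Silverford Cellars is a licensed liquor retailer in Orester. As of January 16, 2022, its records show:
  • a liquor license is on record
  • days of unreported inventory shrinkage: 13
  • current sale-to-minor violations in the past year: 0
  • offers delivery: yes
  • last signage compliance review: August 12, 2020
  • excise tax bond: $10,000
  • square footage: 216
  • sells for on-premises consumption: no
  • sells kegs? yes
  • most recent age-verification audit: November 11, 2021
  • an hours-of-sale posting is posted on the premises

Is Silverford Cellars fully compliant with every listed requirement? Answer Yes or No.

1. sale-to-minor violations in the past year 0 ≤ 2 → met
2. condition 'sells kegs' holds; days of unreported inventory shrinkage 13 > 12 → not met
3. excise tax bond $10,000 ≥ $5,000 → met
4. condition 'offers delivery' holds; signage compliance review 522 days ago vs limit 540 → met
5. age-verification audit 66 days ago vs limit 60 → not met
6. liquor license present → met
7. hours-of-sale posting present → met
8. condition 'sells for on-premises consumption' does not hold → requirement n/a → met
Not met: 2, 5

No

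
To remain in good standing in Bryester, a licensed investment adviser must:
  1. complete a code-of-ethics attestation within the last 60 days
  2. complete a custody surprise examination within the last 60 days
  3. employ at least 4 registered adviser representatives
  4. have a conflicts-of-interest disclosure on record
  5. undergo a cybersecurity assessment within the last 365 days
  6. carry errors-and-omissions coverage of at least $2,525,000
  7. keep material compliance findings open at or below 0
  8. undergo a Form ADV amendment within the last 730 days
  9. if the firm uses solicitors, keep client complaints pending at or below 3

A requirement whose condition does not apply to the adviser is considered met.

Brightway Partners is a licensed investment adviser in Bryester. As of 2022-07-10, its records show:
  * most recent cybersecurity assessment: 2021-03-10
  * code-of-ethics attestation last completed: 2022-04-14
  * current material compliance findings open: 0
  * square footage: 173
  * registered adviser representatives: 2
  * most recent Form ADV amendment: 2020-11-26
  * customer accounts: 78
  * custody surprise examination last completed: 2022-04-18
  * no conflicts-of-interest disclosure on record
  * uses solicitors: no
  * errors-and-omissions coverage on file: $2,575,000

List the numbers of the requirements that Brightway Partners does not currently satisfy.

1, 2, 3, 4, 5

1. code-of-ethics attestation 87 days ago vs limit 60 → not met
2. custody surprise examination 83 days ago vs limit 60 → not met
3. registered adviser representatives 2 < 4 → not met
4. conflicts-of-interest disclosure absent → not met
5. cybersecurity assessment 487 days ago vs limit 365 → not met
6. errors-and-omissions coverage $2,575,000 ≥ $2,525,000 → met
7. material compliance findings open 0 ≤ 0 → met
8. Form ADV amendment 591 days ago vs limit 730 → met
9. condition 'uses solicitors' does not hold → requirement n/a → met
Not met: 1, 2, 3, 4, 5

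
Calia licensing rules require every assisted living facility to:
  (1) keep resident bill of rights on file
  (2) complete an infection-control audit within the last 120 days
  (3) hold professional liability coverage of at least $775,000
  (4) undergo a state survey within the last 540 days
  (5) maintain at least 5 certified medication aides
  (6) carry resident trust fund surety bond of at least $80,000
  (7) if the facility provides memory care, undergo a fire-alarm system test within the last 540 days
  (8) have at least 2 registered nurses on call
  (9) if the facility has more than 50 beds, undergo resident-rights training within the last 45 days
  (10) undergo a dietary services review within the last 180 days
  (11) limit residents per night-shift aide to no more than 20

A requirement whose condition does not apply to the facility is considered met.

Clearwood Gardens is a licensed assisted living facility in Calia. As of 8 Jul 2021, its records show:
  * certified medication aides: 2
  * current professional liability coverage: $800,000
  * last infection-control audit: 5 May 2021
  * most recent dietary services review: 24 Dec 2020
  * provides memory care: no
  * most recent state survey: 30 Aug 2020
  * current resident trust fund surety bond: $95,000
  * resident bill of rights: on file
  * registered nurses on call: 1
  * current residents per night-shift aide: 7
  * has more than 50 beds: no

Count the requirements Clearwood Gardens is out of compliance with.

3

1. resident bill of rights present → met
2. infection-control audit 64 days ago vs limit 120 → met
3. professional liability coverage $800,000 ≥ $775,000 → met
4. state survey 312 days ago vs limit 540 → met
5. certified medication aides 2 < 5 → not met
6. resident trust fund surety bond $95,000 ≥ $80,000 → met
7. condition 'provides memory care' does not hold → requirement n/a → met
8. registered nurses on call 1 < 2 → not met
9. condition 'has more than 50 beds' does not hold → requirement n/a → met
10. dietary services review 196 days ago vs limit 180 → not met
11. residents per night-shift aide 7 ≤ 20 → met
Not met: 3 of 11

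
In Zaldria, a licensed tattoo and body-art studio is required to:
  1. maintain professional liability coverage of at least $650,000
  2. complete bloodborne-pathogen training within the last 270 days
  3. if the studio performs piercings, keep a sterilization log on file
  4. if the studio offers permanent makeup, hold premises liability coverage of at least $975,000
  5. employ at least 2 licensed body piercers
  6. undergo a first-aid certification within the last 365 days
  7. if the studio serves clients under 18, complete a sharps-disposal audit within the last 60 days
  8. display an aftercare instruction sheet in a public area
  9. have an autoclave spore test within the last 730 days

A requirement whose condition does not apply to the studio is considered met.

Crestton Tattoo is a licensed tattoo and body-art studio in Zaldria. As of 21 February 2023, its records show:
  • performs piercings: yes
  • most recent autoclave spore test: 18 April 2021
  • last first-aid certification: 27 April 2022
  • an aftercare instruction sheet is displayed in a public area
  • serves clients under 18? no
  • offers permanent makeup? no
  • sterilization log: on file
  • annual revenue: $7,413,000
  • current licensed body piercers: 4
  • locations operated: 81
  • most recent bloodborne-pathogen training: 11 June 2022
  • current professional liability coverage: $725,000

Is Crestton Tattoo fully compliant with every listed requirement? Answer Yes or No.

1. professional liability coverage $725,000 ≥ $650,000 → met
2. bloodborne-pathogen training 255 days ago vs limit 270 → met
3. condition 'performs piercings' holds; sterilization log present → met
4. condition 'offers permanent makeup' does not hold → requirement n/a → met
5. licensed body piercers 4 ≥ 2 → met
6. first-aid certification 300 days ago vs limit 365 → met
7. condition 'serves clients under 18' does not hold → requirement n/a → met
8. aftercare instruction sheet present → met
9. autoclave spore test 674 days ago vs limit 730 → met
All met.

Yes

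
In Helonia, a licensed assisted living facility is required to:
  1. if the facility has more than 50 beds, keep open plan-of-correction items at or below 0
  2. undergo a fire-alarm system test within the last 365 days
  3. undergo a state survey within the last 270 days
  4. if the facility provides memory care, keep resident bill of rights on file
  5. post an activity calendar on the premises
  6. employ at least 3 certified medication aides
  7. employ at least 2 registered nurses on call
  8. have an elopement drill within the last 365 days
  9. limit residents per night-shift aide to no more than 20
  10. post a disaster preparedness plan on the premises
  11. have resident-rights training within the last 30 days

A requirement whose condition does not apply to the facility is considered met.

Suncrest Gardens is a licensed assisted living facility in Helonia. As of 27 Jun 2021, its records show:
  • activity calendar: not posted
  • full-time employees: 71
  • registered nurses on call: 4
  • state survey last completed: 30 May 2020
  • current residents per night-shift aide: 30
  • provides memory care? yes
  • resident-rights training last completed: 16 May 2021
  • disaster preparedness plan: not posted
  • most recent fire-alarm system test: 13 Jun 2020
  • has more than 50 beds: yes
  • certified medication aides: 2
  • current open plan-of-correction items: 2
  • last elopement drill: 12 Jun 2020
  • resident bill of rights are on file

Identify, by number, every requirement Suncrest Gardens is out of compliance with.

1, 2, 3, 5, 6, 8, 9, 10, 11

1. condition 'has more than 50 beds' holds; open plan-of-correction items 2 > 0 → not met
2. fire-alarm system test 379 days ago vs limit 365 → not met
3. state survey 393 days ago vs limit 270 → not met
4. condition 'provides memory care' holds; resident bill of rights present → met
5. activity calendar absent → not met
6. certified medication aides 2 < 3 → not met
7. registered nurses on call 4 ≥ 2 → met
8. elopement drill 380 days ago vs limit 365 → not met
9. residents per night-shift aide 30 > 20 → not met
10. disaster preparedness plan absent → not met
11. resident-rights training 42 days ago vs limit 30 → not met
Not met: 1, 2, 3, 5, 6, 8, 9, 10, 11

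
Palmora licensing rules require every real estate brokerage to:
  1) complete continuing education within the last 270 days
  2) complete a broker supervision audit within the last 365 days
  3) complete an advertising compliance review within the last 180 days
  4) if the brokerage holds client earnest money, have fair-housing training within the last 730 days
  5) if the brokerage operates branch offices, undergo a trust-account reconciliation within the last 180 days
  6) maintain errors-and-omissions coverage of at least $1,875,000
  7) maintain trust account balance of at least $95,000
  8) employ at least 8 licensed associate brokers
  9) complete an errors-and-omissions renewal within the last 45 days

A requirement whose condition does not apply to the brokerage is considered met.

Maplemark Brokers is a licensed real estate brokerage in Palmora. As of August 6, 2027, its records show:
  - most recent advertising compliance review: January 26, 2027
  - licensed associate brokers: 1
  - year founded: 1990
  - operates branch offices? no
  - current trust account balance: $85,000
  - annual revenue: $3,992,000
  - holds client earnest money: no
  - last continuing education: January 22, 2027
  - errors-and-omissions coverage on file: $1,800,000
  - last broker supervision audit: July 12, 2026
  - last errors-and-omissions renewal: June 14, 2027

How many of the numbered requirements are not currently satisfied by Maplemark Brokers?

6

1. continuing education 196 days ago vs limit 270 → met
2. broker supervision audit 390 days ago vs limit 365 → not met
3. advertising compliance review 192 days ago vs limit 180 → not met
4. condition 'holds client earnest money' does not hold → requirement n/a → met
5. condition 'operates branch offices' does not hold → requirement n/a → met
6. errors-and-omissions coverage $1,800,000 < $1,875,000 → not met
7. trust account balance $85,000 < $95,000 → not met
8. licensed associate brokers 1 < 8 → not met
9. errors-and-omissions renewal 53 days ago vs limit 45 → not met
Not met: 6 of 9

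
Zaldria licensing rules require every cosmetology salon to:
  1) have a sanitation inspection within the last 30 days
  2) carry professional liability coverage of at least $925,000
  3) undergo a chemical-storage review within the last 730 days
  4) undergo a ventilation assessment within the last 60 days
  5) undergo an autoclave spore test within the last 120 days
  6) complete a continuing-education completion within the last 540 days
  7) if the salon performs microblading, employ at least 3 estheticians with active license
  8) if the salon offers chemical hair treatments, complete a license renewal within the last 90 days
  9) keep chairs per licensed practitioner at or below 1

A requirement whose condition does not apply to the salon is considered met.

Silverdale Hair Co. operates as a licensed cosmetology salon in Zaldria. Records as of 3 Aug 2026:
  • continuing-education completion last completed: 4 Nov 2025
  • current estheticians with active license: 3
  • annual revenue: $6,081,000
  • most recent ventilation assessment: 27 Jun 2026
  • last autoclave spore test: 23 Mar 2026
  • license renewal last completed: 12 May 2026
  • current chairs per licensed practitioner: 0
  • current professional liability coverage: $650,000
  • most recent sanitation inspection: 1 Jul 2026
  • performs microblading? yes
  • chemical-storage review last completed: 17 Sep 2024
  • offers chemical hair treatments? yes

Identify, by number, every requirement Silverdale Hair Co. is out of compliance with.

1. sanitation inspection 33 days ago vs limit 30 → not met
2. professional liability coverage $650,000 < $925,000 → not met
3. chemical-storage review 685 days ago vs limit 730 → met
4. ventilation assessment 37 days ago vs limit 60 → met
5. autoclave spore test 133 days ago vs limit 120 → not met
6. continuing-education completion 272 days ago vs limit 540 → met
7. condition 'performs microblading' holds; estheticians with active license 3 ≥ 3 → met
8. condition 'offers chemical hair treatments' holds; license renewal 83 days ago vs limit 90 → met
9. chairs per licensed practitioner 0 ≤ 1 → met
Not met: 1, 2, 5

1, 2, 5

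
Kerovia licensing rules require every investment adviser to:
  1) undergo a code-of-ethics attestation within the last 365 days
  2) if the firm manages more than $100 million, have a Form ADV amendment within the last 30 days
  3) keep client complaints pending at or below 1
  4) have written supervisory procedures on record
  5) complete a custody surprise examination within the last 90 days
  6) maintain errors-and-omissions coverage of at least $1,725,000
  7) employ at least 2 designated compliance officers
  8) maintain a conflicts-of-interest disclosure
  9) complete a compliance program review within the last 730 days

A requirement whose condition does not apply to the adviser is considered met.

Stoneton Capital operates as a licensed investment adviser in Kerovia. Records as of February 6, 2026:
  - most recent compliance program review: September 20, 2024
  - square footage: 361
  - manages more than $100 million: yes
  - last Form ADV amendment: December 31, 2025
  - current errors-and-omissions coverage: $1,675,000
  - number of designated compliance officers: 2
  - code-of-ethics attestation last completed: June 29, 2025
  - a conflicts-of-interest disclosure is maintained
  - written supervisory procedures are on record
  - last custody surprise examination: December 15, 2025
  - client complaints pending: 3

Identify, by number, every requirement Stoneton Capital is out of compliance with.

2, 3, 6

1. code-of-ethics attestation 222 days ago vs limit 365 → met
2. condition 'manages more than $100 million' holds; Form ADV amendment 37 days ago vs limit 30 → not met
3. client complaints pending 3 > 1 → not met
4. written supervisory procedures present → met
5. custody surprise examination 53 days ago vs limit 90 → met
6. errors-and-omissions coverage $1,675,000 < $1,725,000 → not met
7. designated compliance officers 2 ≥ 2 → met
8. conflicts-of-interest disclosure present → met
9. compliance program review 504 days ago vs limit 730 → met
Not met: 2, 3, 6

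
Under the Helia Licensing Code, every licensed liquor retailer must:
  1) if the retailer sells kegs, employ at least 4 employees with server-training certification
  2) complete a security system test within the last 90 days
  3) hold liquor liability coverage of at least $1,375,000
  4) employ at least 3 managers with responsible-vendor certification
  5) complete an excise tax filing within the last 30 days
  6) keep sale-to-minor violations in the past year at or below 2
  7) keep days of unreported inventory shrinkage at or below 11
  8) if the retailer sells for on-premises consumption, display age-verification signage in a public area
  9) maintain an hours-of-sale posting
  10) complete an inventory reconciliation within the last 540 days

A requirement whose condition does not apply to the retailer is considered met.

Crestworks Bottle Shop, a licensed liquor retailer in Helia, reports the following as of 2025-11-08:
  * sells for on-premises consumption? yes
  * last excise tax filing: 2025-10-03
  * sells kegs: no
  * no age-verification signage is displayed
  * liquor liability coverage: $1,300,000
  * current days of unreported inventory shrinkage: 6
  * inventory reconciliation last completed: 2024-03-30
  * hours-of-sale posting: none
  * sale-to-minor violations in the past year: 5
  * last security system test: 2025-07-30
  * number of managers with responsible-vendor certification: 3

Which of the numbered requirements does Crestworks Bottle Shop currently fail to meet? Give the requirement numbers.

2, 3, 5, 6, 8, 9, 10

1. condition 'sells kegs' does not hold → requirement n/a → met
2. security system test 101 days ago vs limit 90 → not met
3. liquor liability coverage $1,300,000 < $1,375,000 → not met
4. managers with responsible-vendor certification 3 ≥ 3 → met
5. excise tax filing 36 days ago vs limit 30 → not met
6. sale-to-minor violations in the past year 5 > 2 → not met
7. days of unreported inventory shrinkage 6 ≤ 11 → met
8. condition 'sells for on-premises consumption' holds; age-verification signage absent → not met
9. hours-of-sale posting absent → not met
10. inventory reconciliation 588 days ago vs limit 540 → not met
Not met: 2, 3, 5, 6, 8, 9, 10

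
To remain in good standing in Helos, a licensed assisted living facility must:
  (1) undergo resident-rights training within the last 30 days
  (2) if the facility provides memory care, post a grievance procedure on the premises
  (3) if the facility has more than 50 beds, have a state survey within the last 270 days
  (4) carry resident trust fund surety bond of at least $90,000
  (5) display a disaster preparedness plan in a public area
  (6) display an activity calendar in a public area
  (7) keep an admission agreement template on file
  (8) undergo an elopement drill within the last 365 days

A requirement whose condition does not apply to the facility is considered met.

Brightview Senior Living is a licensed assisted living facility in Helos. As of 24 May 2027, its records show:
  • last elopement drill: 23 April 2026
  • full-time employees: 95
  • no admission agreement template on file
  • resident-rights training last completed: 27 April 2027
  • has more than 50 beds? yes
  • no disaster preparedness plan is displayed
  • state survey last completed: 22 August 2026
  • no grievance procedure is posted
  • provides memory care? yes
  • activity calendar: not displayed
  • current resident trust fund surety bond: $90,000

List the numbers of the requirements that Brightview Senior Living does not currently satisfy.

1. resident-rights training 27 days ago vs limit 30 → met
2. condition 'provides memory care' holds; grievance procedure absent → not met
3. condition 'has more than 50 beds' holds; state survey 275 days ago vs limit 270 → not met
4. resident trust fund surety bond $90,000 ≥ $90,000 → met
5. disaster preparedness plan absent → not met
6. activity calendar absent → not met
7. admission agreement template absent → not met
8. elopement drill 396 days ago vs limit 365 → not met
Not met: 2, 3, 5, 6, 7, 8

2, 3, 5, 6, 7, 8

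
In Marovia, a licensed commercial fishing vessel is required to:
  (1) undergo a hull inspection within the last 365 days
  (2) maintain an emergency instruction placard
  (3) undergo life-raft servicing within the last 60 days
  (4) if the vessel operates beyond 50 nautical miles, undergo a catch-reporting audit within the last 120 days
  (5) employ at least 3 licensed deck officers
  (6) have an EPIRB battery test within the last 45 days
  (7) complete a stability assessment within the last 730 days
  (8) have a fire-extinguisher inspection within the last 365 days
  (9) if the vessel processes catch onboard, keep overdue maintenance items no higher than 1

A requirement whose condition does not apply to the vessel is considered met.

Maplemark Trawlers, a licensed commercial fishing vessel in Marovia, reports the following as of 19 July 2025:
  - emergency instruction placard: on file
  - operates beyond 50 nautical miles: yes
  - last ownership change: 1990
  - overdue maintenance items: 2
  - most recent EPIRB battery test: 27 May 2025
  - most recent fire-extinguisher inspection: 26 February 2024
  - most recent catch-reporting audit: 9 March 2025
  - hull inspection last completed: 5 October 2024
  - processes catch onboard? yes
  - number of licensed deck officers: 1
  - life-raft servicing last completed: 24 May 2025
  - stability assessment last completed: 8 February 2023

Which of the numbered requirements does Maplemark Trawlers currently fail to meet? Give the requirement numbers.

1. hull inspection 287 days ago vs limit 365 → met
2. emergency instruction placard present → met
3. life-raft servicing 56 days ago vs limit 60 → met
4. condition 'operates beyond 50 nautical miles' holds; catch-reporting audit 132 days ago vs limit 120 → not met
5. licensed deck officers 1 < 3 → not met
6. EPIRB battery test 53 days ago vs limit 45 → not met
7. stability assessment 892 days ago vs limit 730 → not met
8. fire-extinguisher inspection 509 days ago vs limit 365 → not met
9. condition 'processes catch onboard' holds; overdue maintenance items 2 > 1 → not met
Not met: 4, 5, 6, 7, 8, 9

4, 5, 6, 7, 8, 9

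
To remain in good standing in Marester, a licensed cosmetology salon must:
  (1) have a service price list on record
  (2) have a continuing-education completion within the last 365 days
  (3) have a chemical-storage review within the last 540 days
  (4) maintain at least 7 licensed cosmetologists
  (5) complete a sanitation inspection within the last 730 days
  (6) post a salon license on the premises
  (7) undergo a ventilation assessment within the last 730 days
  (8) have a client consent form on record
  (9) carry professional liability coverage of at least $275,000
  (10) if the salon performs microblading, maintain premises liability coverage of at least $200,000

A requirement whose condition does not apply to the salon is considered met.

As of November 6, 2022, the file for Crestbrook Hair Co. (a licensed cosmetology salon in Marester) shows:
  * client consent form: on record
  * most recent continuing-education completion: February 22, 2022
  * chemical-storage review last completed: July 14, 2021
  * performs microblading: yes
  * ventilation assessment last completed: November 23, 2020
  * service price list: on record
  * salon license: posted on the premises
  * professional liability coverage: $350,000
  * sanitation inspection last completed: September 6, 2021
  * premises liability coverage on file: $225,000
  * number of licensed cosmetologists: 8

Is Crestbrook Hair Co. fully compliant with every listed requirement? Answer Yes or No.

1. service price list present → met
2. continuing-education completion 257 days ago vs limit 365 → met
3. chemical-storage review 480 days ago vs limit 540 → met
4. licensed cosmetologists 8 ≥ 7 → met
5. sanitation inspection 426 days ago vs limit 730 → met
6. salon license present → met
7. ventilation assessment 713 days ago vs limit 730 → met
8. client consent form present → met
9. professional liability coverage $350,000 ≥ $275,000 → met
10. condition 'performs microblading' holds; premises liability coverage $225,000 ≥ $200,000 → met
All met.

Yes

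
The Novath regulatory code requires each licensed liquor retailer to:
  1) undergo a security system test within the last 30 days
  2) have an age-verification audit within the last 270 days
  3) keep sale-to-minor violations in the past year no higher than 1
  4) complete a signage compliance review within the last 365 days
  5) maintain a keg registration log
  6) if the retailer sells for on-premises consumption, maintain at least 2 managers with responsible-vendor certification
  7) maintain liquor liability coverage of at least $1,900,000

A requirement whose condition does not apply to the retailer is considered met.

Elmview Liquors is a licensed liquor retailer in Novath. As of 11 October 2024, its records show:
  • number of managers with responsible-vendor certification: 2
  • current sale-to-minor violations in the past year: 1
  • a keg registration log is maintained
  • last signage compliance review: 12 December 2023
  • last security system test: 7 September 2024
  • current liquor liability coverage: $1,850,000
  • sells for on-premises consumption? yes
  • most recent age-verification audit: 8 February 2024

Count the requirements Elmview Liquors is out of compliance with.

1. security system test 34 days ago vs limit 30 → not met
2. age-verification audit 246 days ago vs limit 270 → met
3. sale-to-minor violations in the past year 1 ≤ 1 → met
4. signage compliance review 304 days ago vs limit 365 → met
5. keg registration log present → met
6. condition 'sells for on-premises consumption' holds; managers with responsible-vendor certification 2 ≥ 2 → met
7. liquor liability coverage $1,850,000 < $1,900,000 → not met
Not met: 2 of 7

2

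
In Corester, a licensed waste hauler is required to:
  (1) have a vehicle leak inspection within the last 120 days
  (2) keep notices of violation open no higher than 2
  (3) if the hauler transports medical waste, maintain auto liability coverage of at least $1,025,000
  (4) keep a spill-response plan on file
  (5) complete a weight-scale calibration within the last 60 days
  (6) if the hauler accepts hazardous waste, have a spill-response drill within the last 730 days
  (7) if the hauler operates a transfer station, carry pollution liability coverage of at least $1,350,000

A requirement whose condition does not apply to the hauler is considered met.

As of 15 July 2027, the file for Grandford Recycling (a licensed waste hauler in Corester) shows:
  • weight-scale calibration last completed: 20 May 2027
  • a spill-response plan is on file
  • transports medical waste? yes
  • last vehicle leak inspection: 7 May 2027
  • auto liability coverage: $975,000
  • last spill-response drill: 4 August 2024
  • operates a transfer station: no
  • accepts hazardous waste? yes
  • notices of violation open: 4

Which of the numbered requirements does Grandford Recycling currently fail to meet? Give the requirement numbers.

2, 3, 6

1. vehicle leak inspection 69 days ago vs limit 120 → met
2. notices of violation open 4 > 2 → not met
3. condition 'transports medical waste' holds; auto liability coverage $975,000 < $1,025,000 → not met
4. spill-response plan present → met
5. weight-scale calibration 56 days ago vs limit 60 → met
6. condition 'accepts hazardous waste' holds; spill-response drill 1075 days ago vs limit 730 → not met
7. condition 'operates a transfer station' does not hold → requirement n/a → met
Not met: 2, 3, 6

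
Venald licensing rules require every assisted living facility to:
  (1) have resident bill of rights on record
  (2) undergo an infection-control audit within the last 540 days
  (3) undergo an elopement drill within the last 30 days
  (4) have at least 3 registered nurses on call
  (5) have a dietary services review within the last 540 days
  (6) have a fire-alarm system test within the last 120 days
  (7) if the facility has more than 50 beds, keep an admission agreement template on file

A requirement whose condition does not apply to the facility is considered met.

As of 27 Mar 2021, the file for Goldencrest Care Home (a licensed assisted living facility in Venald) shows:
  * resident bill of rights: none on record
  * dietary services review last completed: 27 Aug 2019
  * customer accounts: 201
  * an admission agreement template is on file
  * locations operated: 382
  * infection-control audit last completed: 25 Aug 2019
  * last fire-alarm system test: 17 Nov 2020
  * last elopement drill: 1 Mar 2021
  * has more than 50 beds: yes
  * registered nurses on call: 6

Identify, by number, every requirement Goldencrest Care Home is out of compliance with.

1. resident bill of rights absent → not met
2. infection-control audit 580 days ago vs limit 540 → not met
3. elopement drill 26 days ago vs limit 30 → met
4. registered nurses on call 6 ≥ 3 → met
5. dietary services review 578 days ago vs limit 540 → not met
6. fire-alarm system test 130 days ago vs limit 120 → not met
7. condition 'has more than 50 beds' holds; admission agreement template present → met
Not met: 1, 2, 5, 6

1, 2, 5, 6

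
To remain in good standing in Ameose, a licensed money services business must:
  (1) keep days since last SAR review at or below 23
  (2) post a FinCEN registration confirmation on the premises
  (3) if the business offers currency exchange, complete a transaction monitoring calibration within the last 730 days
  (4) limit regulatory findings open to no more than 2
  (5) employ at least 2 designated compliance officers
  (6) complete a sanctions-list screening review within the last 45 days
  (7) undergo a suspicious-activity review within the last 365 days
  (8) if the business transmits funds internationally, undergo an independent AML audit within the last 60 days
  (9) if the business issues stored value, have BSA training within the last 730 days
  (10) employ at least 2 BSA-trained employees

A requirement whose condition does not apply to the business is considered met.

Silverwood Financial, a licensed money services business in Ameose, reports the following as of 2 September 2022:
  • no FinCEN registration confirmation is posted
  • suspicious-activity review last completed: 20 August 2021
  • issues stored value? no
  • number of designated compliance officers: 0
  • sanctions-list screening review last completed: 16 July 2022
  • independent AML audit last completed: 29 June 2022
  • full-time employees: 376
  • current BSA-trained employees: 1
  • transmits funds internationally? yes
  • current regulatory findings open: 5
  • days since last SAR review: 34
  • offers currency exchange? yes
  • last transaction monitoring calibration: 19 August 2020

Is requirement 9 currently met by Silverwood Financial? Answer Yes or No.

Yes

9. condition 'issues stored value' does not hold → requirement n/a → met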